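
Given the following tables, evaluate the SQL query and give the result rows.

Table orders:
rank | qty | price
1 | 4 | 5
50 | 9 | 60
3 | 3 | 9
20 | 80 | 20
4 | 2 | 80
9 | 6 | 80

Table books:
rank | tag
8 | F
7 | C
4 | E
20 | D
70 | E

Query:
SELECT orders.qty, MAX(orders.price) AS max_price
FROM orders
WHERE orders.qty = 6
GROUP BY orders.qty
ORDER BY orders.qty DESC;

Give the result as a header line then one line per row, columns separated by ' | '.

== RESULT ==
orders.qty | max_price
6 | 80

Derivation:
After WHERE (1 rows):
orders.rank | orders.qty | orders.price
9 | 6 | 80
After GROUP BY (1 rows):
orders.qty | max_price
6 | 80
After ORDER BY (1 rows):
orders.qty | max_price
6 | 80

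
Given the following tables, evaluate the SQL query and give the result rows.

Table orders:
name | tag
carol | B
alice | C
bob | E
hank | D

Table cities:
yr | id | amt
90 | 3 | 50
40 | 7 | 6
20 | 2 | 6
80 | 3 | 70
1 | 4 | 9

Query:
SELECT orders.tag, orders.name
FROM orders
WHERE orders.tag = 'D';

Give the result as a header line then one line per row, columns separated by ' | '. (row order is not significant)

== RESULT ==
orders.tag | orders.name
D | hank

Derivation:
After WHERE (1 rows):
orders.name | orders.tag
hank | D
After SELECT (1 rows):
orders.tag | orders.name
D | hank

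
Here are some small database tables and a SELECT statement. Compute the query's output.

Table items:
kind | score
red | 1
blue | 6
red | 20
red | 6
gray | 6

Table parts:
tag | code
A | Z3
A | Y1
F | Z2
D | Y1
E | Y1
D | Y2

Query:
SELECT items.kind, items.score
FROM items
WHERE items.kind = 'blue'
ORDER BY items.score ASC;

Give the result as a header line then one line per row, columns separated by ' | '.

After WHERE (1 rows):
items.kind | items.score
blue | 6
After SELECT (1 rows):
items.kind | items.score
blue | 6
After ORDER BY (1 rows):
items.kind | items.score
blue | 6

== RESULT ==
items.kind | items.score
blue | 6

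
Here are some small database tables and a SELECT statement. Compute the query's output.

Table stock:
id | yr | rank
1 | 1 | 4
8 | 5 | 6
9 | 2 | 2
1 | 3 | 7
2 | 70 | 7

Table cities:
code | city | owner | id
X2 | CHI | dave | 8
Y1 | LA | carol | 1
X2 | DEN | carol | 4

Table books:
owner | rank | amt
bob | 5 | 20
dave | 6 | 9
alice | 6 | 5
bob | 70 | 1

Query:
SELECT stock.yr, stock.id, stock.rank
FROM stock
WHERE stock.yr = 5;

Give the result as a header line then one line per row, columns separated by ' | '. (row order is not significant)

== RESULT ==
stock.yr | stock.id | stock.rank
5 | 8 | 6

Derivation:
After WHERE (1 rows):
stock.id | stock.yr | stock.rank
8 | 5 | 6
After SELECT (1 rows):
stock.yr | stock.id | stock.rank
5 | 8 | 6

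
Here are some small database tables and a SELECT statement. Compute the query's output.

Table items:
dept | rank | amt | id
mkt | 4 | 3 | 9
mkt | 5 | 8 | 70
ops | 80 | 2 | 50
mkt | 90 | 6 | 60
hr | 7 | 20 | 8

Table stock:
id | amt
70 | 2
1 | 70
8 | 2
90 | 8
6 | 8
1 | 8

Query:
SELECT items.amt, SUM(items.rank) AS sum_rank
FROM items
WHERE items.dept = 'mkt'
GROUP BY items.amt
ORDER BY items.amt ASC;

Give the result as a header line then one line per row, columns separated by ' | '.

== RESULT ==
items.amt | sum_rank
3 | 4
6 | 90
8 | 5

Derivation:
After WHERE (3 rows):
items.dept | items.rank | items.amt | items.id
mkt | 4 | 3 | 9
mkt | 5 | 8 | 70
mkt | 90 | 6 | 60
After GROUP BY (3 rows):
items.amt | sum_rank
3 | 4
8 | 5
6 | 90
After ORDER BY (3 rows):
items.amt | sum_rank
3 | 4
6 | 90
8 | 5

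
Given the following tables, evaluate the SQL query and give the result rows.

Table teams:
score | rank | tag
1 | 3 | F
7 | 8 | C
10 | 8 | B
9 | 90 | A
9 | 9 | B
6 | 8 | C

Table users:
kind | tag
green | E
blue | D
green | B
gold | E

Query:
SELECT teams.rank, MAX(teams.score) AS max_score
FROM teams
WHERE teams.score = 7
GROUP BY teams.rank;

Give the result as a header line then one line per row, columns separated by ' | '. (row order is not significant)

After WHERE (1 rows):
teams.score | teams.rank | teams.tag
7 | 8 | C
After GROUP BY (1 rows):
teams.rank | max_score
8 | 7

== RESULT ==
teams.rank | max_score
8 | 7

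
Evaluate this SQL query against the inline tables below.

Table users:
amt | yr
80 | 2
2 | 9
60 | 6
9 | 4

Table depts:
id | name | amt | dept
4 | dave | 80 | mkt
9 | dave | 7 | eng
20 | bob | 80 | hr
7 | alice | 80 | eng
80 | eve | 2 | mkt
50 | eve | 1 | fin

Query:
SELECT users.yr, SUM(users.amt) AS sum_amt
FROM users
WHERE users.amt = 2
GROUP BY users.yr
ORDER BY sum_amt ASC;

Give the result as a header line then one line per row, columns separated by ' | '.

== RESULT ==
users.yr | sum_amt
9 | 2

Derivation:
After WHERE (1 rows):
users.amt | users.yr
2 | 9
After GROUP BY (1 rows):
users.yr | sum_amt
9 | 2
After ORDER BY (1 rows):
users.yr | sum_amt
9 | 2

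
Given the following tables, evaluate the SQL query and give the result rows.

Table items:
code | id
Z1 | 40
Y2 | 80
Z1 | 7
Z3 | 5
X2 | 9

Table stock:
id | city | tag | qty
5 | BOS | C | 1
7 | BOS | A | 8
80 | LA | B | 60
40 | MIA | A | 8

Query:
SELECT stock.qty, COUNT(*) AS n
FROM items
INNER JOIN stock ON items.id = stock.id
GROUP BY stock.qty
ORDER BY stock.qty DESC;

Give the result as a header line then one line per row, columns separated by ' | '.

== RESULT ==
stock.qty | n
60 | 1
8 | 2
1 | 1

Derivation:
After JOIN stock (4 rows):
items.code | items.id | stock.id | stock.city | stock.tag | stock.qty
Z1 | 40 | 40 | MIA | A | 8
Y2 | 80 | 80 | LA | B | 60
Z1 | 7 | 7 | BOS | A | 8
Z3 | 5 | 5 | BOS | C | 1
After GROUP BY (3 rows):
stock.qty | n
8 | 2
60 | 1
1 | 1
After ORDER BY (3 rows):
stock.qty | n
60 | 1
8 | 2
1 | 1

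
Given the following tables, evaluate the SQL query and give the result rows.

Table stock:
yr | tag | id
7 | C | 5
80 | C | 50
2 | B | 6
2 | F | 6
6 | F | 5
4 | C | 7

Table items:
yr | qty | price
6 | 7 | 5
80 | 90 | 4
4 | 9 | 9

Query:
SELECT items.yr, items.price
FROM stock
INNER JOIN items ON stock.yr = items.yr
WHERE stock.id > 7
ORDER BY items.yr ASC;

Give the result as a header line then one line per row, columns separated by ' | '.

After JOIN items (3 rows):
stock.yr | stock.tag | stock.id | items.yr | items.qty | items.price
80 | C | 50 | 80 | 90 | 4
6 | F | 5 | 6 | 7 | 5
4 | C | 7 | 4 | 9 | 9
After WHERE (1 rows):
stock.yr | stock.tag | stock.id | items.yr | items.qty | items.price
80 | C | 50 | 80 | 90 | 4
After SELECT (1 rows):
items.yr | items.price
80 | 4
After ORDER BY (1 rows):
items.yr | items.price
80 | 4

== RESULT ==
items.yr | items.price
80 | 4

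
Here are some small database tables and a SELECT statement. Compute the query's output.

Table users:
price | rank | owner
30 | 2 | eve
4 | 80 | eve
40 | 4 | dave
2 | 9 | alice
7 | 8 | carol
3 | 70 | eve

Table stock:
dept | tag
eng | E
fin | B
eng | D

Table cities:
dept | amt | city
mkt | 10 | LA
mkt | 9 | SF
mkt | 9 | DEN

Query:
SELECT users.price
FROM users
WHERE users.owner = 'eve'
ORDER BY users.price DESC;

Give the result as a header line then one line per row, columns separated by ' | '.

== RESULT ==
users.price
30
4
3

Derivation:
After WHERE (3 rows):
users.price | users.rank | users.owner
30 | 2 | eve
4 | 80 | eve
3 | 70 | eve
After SELECT (3 rows):
users.price
30
4
3
After ORDER BY (3 rows):
users.price
30
4
3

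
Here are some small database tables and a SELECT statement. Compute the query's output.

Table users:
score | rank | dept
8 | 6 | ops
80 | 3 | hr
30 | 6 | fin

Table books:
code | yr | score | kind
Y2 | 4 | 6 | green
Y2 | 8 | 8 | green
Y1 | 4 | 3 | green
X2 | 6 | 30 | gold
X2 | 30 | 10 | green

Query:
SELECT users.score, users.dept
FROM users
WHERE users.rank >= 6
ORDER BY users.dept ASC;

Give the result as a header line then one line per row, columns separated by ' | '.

== RESULT ==
users.score | users.dept
30 | fin
8 | ops

Derivation:
After WHERE (2 rows):
users.score | users.rank | users.dept
8 | 6 | ops
30 | 6 | fin
After SELECT (2 rows):
users.score | users.dept
8 | ops
30 | fin
After ORDER BY (2 rows):
users.score | users.dept
30 | fin
8 | ops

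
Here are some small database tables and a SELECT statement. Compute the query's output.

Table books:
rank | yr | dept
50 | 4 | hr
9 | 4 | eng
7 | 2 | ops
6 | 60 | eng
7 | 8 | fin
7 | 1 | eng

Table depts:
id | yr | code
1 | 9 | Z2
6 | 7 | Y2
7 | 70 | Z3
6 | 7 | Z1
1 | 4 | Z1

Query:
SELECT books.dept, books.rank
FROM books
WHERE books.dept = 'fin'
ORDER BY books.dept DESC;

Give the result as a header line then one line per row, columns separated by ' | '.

After WHERE (1 rows):
books.rank | books.yr | books.dept
7 | 8 | fin
After SELECT (1 rows):
books.dept | books.rank
fin | 7
After ORDER BY (1 rows):
books.dept | books.rank
fin | 7

== RESULT ==
books.dept | books.rank
fin | 7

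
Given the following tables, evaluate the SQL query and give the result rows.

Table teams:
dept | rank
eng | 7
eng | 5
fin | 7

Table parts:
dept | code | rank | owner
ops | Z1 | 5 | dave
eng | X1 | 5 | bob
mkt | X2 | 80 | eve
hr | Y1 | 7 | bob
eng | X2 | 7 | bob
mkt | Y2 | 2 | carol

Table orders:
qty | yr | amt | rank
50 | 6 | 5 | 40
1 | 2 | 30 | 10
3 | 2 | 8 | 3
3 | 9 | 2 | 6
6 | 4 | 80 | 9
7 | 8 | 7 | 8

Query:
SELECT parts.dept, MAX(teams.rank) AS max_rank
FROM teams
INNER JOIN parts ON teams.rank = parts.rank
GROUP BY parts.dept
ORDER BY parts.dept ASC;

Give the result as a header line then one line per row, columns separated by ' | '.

After JOIN parts (6 rows):
teams.dept | teams.rank | parts.dept | parts.code | parts.rank | parts.owner
eng | 7 | hr | Y1 | 7 | bob
eng | 7 | eng | X2 | 7 | bob
eng | 5 | ops | Z1 | 5 | dave
eng | 5 | eng | X1 | 5 | bob
fin | 7 | hr | Y1 | 7 | bob
fin | 7 | eng | X2 | 7 | bob
After GROUP BY (3 rows):
parts.dept | max_rank
hr | 7
eng | 7
ops | 5
After ORDER BY (3 rows):
parts.dept | max_rank
eng | 7
hr | 7
ops | 5

== RESULT ==
parts.dept | max_rank
eng | 7
hr | 7
ops | 5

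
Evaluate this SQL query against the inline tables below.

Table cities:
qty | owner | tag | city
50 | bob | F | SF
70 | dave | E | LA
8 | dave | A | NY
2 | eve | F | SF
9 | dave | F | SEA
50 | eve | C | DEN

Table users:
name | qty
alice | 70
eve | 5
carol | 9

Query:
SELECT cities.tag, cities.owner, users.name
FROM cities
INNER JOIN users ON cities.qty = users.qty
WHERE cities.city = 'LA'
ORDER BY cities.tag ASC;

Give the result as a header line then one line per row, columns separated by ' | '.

== RESULT ==
cities.tag | cities.owner | users.name
E | dave | alice

Derivation:
After JOIN users (2 rows):
cities.qty | cities.owner | cities.tag | cities.city | users.name | users.qty
70 | dave | E | LA | alice | 70
9 | dave | F | SEA | carol | 9
After WHERE (1 rows):
cities.qty | cities.owner | cities.tag | cities.city | users.name | users.qty
70 | dave | E | LA | alice | 70
After SELECT (1 rows):
cities.tag | cities.owner | users.name
E | dave | alice
After ORDER BY (1 rows):
cities.tag | cities.owner | users.name
E | dave | alice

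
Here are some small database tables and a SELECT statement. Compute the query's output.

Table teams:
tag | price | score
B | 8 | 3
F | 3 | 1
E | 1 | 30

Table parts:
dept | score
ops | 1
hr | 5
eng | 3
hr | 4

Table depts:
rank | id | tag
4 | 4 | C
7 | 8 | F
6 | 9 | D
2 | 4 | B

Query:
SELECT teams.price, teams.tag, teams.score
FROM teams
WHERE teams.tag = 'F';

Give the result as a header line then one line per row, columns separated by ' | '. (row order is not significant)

After WHERE (1 rows):
teams.tag | teams.price | teams.score
F | 3 | 1
After SELECT (1 rows):
teams.price | teams.tag | teams.score
3 | F | 1

== RESULT ==
teams.price | teams.tag | teams.score
3 | F | 1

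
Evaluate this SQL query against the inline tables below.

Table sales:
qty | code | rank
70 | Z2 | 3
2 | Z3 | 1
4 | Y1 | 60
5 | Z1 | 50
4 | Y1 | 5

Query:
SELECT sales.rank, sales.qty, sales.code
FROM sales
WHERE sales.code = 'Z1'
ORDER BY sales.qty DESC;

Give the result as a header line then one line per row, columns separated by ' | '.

== RESULT ==
sales.rank | sales.qty | sales.code
50 | 5 | Z1

Derivation:
After WHERE (1 rows):
sales.qty | sales.code | sales.rank
5 | Z1 | 50
After SELECT (1 rows):
sales.rank | sales.qty | sales.code
50 | 5 | Z1
After ORDER BY (1 rows):
sales.rank | sales.qty | sales.code
50 | 5 | Z1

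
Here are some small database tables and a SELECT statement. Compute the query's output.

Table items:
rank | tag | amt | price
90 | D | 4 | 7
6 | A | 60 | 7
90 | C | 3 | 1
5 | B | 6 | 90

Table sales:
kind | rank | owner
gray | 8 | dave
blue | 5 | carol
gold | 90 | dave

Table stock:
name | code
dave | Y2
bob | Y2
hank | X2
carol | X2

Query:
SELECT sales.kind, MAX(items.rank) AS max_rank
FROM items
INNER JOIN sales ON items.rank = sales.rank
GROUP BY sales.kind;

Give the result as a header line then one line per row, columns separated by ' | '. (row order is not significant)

== RESULT ==
sales.kind | max_rank
gold | 90
blue | 5

Derivation:
After JOIN sales (3 rows):
items.rank | items.tag | items.amt | items.price | sales.kind | sales.rank | sales.owner
90 | D | 4 | 7 | gold | 90 | dave
90 | C | 3 | 1 | gold | 90 | dave
5 | B | 6 | 90 | blue | 5 | carol
After GROUP BY (2 rows):
sales.kind | max_rank
gold | 90
blue | 5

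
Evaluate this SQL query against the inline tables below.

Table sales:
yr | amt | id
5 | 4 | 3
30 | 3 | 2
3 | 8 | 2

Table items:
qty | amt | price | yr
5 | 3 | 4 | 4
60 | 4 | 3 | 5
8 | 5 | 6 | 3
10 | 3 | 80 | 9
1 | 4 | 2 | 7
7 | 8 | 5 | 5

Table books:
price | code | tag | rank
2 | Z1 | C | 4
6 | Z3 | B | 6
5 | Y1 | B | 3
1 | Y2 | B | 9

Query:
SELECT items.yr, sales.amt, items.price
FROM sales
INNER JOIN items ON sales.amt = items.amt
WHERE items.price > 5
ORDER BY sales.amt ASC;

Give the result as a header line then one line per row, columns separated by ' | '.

After JOIN items (5 rows):
sales.yr | sales.amt | sales.id | items.qty | items.amt | items.price | items.yr
5 | 4 | 3 | 60 | 4 | 3 | 5
5 | 4 | 3 | 1 | 4 | 2 | 7
30 | 3 | 2 | 5 | 3 | 4 | 4
30 | 3 | 2 | 10 | 3 | 80 | 9
3 | 8 | 2 | 7 | 8 | 5 | 5
After WHERE (1 rows):
sales.yr | sales.amt | sales.id | items.qty | items.amt | items.price | items.yr
30 | 3 | 2 | 10 | 3 | 80 | 9
After SELECT (1 rows):
items.yr | sales.amt | items.price
9 | 3 | 80
After ORDER BY (1 rows):
items.yr | sales.amt | items.price
9 | 3 | 80

== RESULT ==
items.yr | sales.amt | items.price
9 | 3 | 80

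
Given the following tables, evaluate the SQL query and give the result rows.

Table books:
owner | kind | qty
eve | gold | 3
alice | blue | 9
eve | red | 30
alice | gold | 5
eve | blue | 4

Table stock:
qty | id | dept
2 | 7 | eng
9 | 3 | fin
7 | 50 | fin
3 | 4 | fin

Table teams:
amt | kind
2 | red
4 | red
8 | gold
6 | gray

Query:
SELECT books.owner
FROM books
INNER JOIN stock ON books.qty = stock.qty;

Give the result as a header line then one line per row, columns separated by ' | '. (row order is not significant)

After JOIN stock (2 rows):
books.owner | books.kind | books.qty | stock.qty | stock.id | stock.dept
eve | gold | 3 | 3 | 4 | fin
alice | blue | 9 | 9 | 3 | fin
After SELECT (2 rows):
books.owner
eve
alice

== RESULT ==
books.owner
eve
alice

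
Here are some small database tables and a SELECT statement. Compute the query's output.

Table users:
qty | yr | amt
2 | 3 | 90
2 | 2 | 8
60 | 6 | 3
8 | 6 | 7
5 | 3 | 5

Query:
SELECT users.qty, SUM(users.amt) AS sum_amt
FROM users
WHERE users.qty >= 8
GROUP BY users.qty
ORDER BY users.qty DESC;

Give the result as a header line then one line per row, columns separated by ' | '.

After WHERE (2 rows):
users.qty | users.yr | users.amt
60 | 6 | 3
8 | 6 | 7
After GROUP BY (2 rows):
users.qty | sum_amt
60 | 3
8 | 7
After ORDER BY (2 rows):
users.qty | sum_amt
60 | 3
8 | 7

== RESULT ==
users.qty | sum_amt
60 | 3
8 | 7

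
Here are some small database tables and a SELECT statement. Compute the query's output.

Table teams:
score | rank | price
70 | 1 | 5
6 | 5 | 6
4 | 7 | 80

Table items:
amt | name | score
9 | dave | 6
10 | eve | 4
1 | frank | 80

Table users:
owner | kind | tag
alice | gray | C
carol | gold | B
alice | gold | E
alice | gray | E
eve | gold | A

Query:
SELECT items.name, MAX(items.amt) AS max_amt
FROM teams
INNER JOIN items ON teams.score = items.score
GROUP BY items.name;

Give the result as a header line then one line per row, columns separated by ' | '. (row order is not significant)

== RESULT ==
items.name | max_amt
dave | 9
eve | 10

Derivation:
After JOIN items (2 rows):
teams.score | teams.rank | teams.price | items.amt | items.name | items.score
6 | 5 | 6 | 9 | dave | 6
4 | 7 | 80 | 10 | eve | 4
After GROUP BY (2 rows):
items.name | max_amt
dave | 9
eve | 10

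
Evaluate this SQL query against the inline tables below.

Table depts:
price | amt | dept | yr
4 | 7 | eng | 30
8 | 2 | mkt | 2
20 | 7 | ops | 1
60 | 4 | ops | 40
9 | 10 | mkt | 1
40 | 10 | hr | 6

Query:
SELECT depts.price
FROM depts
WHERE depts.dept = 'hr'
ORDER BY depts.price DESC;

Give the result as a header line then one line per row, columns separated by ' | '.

After WHERE (1 rows):
depts.price | depts.amt | depts.dept | depts.yr
40 | 10 | hr | 6
After SELECT (1 rows):
depts.price
40
After ORDER BY (1 rows):
depts.price
40

== RESULT ==
depts.price
40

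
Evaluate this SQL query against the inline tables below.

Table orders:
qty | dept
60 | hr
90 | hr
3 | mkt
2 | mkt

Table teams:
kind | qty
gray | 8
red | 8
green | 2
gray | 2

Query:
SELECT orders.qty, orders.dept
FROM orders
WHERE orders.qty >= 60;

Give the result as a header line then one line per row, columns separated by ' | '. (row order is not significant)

After WHERE (2 rows):
orders.qty | orders.dept
60 | hr
90 | hr
After SELECT (2 rows):
orders.qty | orders.dept
60 | hr
90 | hr

== RESULT ==
orders.qty | orders.dept
60 | hr
90 | hr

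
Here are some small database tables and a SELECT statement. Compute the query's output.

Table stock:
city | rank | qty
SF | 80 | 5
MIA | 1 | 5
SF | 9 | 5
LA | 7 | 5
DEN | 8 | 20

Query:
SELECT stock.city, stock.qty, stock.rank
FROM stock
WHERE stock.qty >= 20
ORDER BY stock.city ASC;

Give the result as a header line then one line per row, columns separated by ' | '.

== RESULT ==
stock.city | stock.qty | stock.rank
DEN | 20 | 8

Derivation:
After WHERE (1 rows):
stock.city | stock.rank | stock.qty
DEN | 8 | 20
After SELECT (1 rows):
stock.city | stock.qty | stock.rank
DEN | 20 | 8
After ORDER BY (1 rows):
stock.city | stock.qty | stock.rank
DEN | 20 | 8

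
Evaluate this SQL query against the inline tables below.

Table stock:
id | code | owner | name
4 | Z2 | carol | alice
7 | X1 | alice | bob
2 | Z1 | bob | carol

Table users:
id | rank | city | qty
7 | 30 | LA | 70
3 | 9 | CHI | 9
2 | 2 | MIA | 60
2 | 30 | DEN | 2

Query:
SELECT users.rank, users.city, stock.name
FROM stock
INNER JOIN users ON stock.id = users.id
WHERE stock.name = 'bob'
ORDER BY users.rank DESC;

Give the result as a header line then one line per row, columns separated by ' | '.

After JOIN users (3 rows):
stock.id | stock.code | stock.owner | stock.name | users.id | users.rank | users.city | users.qty
7 | X1 | alice | bob | 7 | 30 | LA | 70
2 | Z1 | bob | carol | 2 | 2 | MIA | 60
2 | Z1 | bob | carol | 2 | 30 | DEN | 2
After WHERE (1 rows):
stock.id | stock.code | stock.owner | stock.name | users.id | users.rank | users.city | users.qty
7 | X1 | alice | bob | 7 | 30 | LA | 70
After SELECT (1 rows):
users.rank | users.city | stock.name
30 | LA | bob
After ORDER BY (1 rows):
users.rank | users.city | stock.name
30 | LA | bob

== RESULT ==
users.rank | users.city | stock.name
30 | LA | bob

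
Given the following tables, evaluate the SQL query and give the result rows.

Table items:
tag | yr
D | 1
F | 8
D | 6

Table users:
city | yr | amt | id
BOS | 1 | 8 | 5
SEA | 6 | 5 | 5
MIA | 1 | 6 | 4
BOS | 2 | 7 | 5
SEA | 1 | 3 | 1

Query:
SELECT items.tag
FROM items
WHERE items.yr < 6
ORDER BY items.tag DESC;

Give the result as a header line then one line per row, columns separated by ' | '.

After WHERE (1 rows):
items.tag | items.yr
D | 1
After SELECT (1 rows):
items.tag
D
After ORDER BY (1 rows):
items.tag
D

== RESULT ==
items.tag
D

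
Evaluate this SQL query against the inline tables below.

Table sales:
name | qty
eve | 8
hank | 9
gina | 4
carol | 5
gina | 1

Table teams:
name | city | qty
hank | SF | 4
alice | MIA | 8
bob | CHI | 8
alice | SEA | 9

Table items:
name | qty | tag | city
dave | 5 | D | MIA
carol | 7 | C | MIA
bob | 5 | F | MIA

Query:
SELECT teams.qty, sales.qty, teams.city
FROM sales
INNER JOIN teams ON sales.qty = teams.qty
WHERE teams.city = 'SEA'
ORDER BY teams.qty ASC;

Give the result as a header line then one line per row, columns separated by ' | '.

== RESULT ==
teams.qty | sales.qty | teams.city
9 | 9 | SEA

Derivation:
After JOIN teams (4 rows):
sales.name | sales.qty | teams.name | teams.city | teams.qty
eve | 8 | alice | MIA | 8
eve | 8 | bob | CHI | 8
hank | 9 | alice | SEA | 9
gina | 4 | hank | SF | 4
After WHERE (1 rows):
sales.name | sales.qty | teams.name | teams.city | teams.qty
hank | 9 | alice | SEA | 9
After SELECT (1 rows):
teams.qty | sales.qty | teams.city
9 | 9 | SEA
After ORDER BY (1 rows):
teams.qty | sales.qty | teams.city
9 | 9 | SEA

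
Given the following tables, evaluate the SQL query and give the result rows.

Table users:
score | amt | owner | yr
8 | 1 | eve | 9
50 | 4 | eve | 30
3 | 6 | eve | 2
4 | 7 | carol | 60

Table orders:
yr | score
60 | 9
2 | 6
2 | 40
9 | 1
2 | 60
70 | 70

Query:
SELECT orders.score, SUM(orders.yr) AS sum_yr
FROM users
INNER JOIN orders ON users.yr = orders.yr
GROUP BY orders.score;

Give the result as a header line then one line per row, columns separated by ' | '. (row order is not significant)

== RESULT ==
orders.score | sum_yr
1 | 9
6 | 2
40 | 2
60 | 2
9 | 60

Derivation:
After JOIN orders (5 rows):
users.score | users.amt | users.owner | users.yr | orders.yr | orders.score
8 | 1 | eve | 9 | 9 | 1
3 | 6 | eve | 2 | 2 | 6
3 | 6 | eve | 2 | 2 | 40
3 | 6 | eve | 2 | 2 | 60
4 | 7 | carol | 60 | 60 | 9
After GROUP BY (5 rows):
orders.score | sum_yr
1 | 9
6 | 2
40 | 2
60 | 2
9 | 60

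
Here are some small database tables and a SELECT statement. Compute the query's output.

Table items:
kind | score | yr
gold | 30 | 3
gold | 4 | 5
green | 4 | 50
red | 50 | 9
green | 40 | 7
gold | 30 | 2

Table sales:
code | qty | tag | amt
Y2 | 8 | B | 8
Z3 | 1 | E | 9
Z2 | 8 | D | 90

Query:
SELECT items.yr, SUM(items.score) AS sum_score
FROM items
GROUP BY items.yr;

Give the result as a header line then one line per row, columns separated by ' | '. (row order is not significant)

== RESULT ==
items.yr | sum_score
3 | 30
5 | 4
50 | 4
9 | 50
7 | 40
2 | 30

Derivation:
After GROUP BY (6 rows):
items.yr | sum_score
3 | 30
5 | 4
50 | 4
9 | 50
7 | 40
2 | 30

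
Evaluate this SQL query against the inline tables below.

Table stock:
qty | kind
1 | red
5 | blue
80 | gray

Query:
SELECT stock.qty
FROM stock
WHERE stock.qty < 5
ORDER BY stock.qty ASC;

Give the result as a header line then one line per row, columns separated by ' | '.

== RESULT ==
stock.qty
1

Derivation:
After WHERE (1 rows):
stock.qty | stock.kind
1 | red
After SELECT (1 rows):
stock.qty
1
After ORDER BY (1 rows):
stock.qty
1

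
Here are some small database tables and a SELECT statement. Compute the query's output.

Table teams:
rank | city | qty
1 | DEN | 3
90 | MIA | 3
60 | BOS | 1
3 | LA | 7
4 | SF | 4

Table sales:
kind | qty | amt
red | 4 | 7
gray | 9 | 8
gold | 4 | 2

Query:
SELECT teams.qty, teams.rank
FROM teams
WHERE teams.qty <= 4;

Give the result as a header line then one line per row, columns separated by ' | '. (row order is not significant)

== RESULT ==
teams.qty | teams.rank
3 | 1
3 | 90
1 | 60
4 | 4

Derivation:
After WHERE (4 rows):
teams.rank | teams.city | teams.qty
1 | DEN | 3
90 | MIA | 3
60 | BOS | 1
4 | SF | 4
After SELECT (4 rows):
teams.qty | teams.rank
3 | 1
3 | 90
1 | 60
4 | 4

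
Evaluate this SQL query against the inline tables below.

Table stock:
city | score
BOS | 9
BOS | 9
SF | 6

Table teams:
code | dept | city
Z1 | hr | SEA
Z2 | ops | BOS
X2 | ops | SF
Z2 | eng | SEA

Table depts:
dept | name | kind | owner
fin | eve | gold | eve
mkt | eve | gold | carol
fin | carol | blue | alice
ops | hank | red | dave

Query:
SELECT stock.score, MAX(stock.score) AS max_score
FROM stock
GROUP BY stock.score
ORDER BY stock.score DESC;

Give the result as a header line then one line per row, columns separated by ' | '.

== RESULT ==
stock.score | max_score
9 | 9
6 | 6

Derivation:
After GROUP BY (2 rows):
stock.score | max_score
9 | 9
6 | 6
After ORDER BY (2 rows):
stock.score | max_score
9 | 9
6 | 6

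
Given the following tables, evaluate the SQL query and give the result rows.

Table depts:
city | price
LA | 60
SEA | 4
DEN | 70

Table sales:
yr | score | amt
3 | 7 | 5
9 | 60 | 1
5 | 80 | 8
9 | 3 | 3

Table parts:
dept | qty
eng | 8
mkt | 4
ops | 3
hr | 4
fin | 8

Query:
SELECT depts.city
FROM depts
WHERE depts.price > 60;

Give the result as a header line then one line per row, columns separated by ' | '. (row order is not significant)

== RESULT ==
depts.city
DEN

Derivation:
After WHERE (1 rows):
depts.city | depts.price
DEN | 70
After SELECT (1 rows):
depts.city
DEN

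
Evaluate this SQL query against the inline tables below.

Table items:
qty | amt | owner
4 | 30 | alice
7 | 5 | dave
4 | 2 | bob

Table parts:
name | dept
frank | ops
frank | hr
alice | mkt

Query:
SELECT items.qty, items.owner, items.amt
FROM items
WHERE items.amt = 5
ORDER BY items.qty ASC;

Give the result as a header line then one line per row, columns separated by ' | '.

After WHERE (1 rows):
items.qty | items.amt | items.owner
7 | 5 | dave
After SELECT (1 rows):
items.qty | items.owner | items.amt
7 | dave | 5
After ORDER BY (1 rows):
items.qty | items.owner | items.amt
7 | dave | 5

== RESULT ==
items.qty | items.owner | items.amt
7 | dave | 5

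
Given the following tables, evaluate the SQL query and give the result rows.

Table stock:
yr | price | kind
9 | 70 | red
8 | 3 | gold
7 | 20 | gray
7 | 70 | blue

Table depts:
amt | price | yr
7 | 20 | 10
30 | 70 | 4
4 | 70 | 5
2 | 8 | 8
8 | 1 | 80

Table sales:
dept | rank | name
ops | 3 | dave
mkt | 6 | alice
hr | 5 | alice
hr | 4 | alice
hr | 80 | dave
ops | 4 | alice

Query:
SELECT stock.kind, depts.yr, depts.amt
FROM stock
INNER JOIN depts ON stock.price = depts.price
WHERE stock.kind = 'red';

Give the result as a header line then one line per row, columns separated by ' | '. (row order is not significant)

== RESULT ==
stock.kind | depts.yr | depts.amt
red | 4 | 30
red | 5 | 4

Derivation:
After JOIN depts (5 rows):
stock.yr | stock.price | stock.kind | depts.amt | depts.price | depts.yr
9 | 70 | red | 30 | 70 | 4
9 | 70 | red | 4 | 70 | 5
7 | 20 | gray | 7 | 20 | 10
7 | 70 | blue | 30 | 70 | 4
7 | 70 | blue | 4 | 70 | 5
After WHERE (2 rows):
stock.yr | stock.price | stock.kind | depts.amt | depts.price | depts.yr
9 | 70 | red | 30 | 70 | 4
9 | 70 | red | 4 | 70 | 5
After SELECT (2 rows):
stock.kind | depts.yr | depts.amt
red | 4 | 30
red | 5 | 4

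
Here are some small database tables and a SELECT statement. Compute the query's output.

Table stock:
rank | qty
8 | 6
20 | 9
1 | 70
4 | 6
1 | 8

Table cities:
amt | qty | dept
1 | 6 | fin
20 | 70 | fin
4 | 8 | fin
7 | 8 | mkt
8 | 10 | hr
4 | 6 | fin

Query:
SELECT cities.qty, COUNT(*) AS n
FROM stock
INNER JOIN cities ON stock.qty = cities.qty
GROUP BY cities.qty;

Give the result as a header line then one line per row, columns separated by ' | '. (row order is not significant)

After JOIN cities (7 rows):
stock.rank | stock.qty | cities.amt | cities.qty | cities.dept
8 | 6 | 1 | 6 | fin
8 | 6 | 4 | 6 | fin
1 | 70 | 20 | 70 | fin
4 | 6 | 1 | 6 | fin
4 | 6 | 4 | 6 | fin
1 | 8 | 4 | 8 | fin
1 | 8 | 7 | 8 | mkt
After GROUP BY (3 rows):
cities.qty | n
6 | 4
70 | 1
8 | 2

== RESULT ==
cities.qty | n
6 | 4
70 | 1
8 | 2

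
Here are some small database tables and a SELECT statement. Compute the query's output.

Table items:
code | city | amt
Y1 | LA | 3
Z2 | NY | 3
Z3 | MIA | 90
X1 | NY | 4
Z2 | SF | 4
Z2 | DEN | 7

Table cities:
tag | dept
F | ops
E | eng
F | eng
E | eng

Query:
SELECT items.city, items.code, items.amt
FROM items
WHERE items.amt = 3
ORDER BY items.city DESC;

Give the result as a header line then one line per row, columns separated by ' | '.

== RESULT ==
items.city | items.code | items.amt
NY | Z2 | 3
LA | Y1 | 3

Derivation:
After WHERE (2 rows):
items.code | items.city | items.amt
Y1 | LA | 3
Z2 | NY | 3
After SELECT (2 rows):
items.city | items.code | items.amt
LA | Y1 | 3
NY | Z2 | 3
After ORDER BY (2 rows):
items.city | items.code | items.amt
NY | Z2 | 3
LA | Y1 | 3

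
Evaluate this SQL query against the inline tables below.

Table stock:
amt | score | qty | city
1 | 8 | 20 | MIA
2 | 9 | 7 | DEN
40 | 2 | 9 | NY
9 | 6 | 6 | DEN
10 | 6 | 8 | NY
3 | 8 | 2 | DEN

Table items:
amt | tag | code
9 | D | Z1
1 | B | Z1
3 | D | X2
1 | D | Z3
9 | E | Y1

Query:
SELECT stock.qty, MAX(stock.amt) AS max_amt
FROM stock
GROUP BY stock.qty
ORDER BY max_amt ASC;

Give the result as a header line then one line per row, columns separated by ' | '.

After GROUP BY (6 rows):
stock.qty | max_amt
20 | 1
7 | 2
9 | 40
6 | 9
8 | 10
2 | 3
After ORDER BY (6 rows):
stock.qty | max_amt
20 | 1
7 | 2
2 | 3
6 | 9
8 | 10
9 | 40

== RESULT ==
stock.qty | max_amt
20 | 1
7 | 2
2 | 3
6 | 9
8 | 10
9 | 40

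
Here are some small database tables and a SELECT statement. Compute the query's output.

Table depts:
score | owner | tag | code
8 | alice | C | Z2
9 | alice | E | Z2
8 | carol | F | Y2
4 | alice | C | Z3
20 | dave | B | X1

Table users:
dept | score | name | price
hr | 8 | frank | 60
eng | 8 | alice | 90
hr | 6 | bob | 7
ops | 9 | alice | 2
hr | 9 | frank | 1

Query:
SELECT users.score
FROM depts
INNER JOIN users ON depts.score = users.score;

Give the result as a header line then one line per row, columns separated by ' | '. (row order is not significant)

After JOIN users (6 rows):
depts.score | depts.owner | depts.tag | depts.code | users.dept | users.score | users.name | users.price
8 | alice | C | Z2 | hr | 8 | frank | 60
8 | alice | C | Z2 | eng | 8 | alice | 90
9 | alice | E | Z2 | ops | 9 | alice | 2
9 | alice | E | Z2 | hr | 9 | frank | 1
8 | carol | F | Y2 | hr | 8 | frank | 60
8 | carol | F | Y2 | eng | 8 | alice | 90
After SELECT (6 rows):
users.score
8
8
9
9
8
8

== RESULT ==
users.score
8
8
9
9
8
8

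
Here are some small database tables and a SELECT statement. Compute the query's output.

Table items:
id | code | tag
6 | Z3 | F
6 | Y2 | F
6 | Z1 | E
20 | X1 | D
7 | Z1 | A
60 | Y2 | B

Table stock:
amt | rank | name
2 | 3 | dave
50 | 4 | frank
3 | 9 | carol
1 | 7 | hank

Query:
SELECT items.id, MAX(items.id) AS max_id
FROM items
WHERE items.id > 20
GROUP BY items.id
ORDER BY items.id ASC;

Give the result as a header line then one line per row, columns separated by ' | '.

== RESULT ==
items.id | max_id
60 | 60

Derivation:
After WHERE (1 rows):
items.id | items.code | items.tag
60 | Y2 | B
After GROUP BY (1 rows):
items.id | max_id
60 | 60
After ORDER BY (1 rows):
items.id | max_id
60 | 60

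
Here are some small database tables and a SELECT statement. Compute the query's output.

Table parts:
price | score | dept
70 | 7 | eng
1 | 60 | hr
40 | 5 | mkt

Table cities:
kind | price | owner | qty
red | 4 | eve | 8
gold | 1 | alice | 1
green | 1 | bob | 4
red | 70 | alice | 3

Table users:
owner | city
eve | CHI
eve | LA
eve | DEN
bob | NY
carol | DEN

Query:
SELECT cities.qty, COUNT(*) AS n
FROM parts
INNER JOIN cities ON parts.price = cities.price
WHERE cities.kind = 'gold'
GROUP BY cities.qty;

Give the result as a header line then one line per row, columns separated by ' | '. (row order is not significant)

After JOIN cities (3 rows):
parts.price | parts.score | parts.dept | cities.kind | cities.price | cities.owner | cities.qty
70 | 7 | eng | red | 70 | alice | 3
1 | 60 | hr | gold | 1 | alice | 1
1 | 60 | hr | green | 1 | bob | 4
After WHERE (1 rows):
parts.price | parts.score | parts.dept | cities.kind | cities.price | cities.owner | cities.qty
1 | 60 | hr | gold | 1 | alice | 1
After GROUP BY (1 rows):
cities.qty | n
1 | 1

== RESULT ==
cities.qty | n
1 | 1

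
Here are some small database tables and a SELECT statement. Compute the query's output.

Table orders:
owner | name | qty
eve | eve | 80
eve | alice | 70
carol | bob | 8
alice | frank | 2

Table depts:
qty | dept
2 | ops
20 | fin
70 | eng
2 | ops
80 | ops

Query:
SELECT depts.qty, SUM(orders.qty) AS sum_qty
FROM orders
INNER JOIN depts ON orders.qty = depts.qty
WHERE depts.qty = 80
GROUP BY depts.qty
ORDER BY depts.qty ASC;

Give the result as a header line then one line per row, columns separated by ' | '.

After JOIN depts (4 rows):
orders.owner | orders.name | orders.qty | depts.qty | depts.dept
eve | eve | 80 | 80 | ops
eve | alice | 70 | 70 | eng
alice | frank | 2 | 2 | ops
alice | frank | 2 | 2 | ops
After WHERE (1 rows):
orders.owner | orders.name | orders.qty | depts.qty | depts.dept
eve | eve | 80 | 80 | ops
After GROUP BY (1 rows):
depts.qty | sum_qty
80 | 80
After ORDER BY (1 rows):
depts.qty | sum_qty
80 | 80

== RESULT ==
depts.qty | sum_qty
80 | 80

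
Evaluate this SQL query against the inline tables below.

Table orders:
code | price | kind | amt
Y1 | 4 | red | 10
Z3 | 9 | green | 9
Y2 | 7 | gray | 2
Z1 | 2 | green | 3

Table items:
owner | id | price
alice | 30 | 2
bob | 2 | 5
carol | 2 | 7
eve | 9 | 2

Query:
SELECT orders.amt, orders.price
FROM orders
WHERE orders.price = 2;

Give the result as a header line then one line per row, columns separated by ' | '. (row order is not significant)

After WHERE (1 rows):
orders.code | orders.price | orders.kind | orders.amt
Z1 | 2 | green | 3
After SELECT (1 rows):
orders.amt | orders.price
3 | 2

== RESULT ==
orders.amt | orders.price
3 | 2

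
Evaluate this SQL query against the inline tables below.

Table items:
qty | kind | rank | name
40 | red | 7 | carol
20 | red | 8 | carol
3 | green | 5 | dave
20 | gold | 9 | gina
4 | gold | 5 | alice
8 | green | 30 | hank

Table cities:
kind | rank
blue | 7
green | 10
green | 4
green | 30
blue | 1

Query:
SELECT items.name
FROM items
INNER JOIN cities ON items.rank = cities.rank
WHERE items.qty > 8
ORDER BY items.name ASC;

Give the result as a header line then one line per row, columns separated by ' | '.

== RESULT ==
items.name
carol

Derivation:
After JOIN cities (2 rows):
items.qty | items.kind | items.rank | items.name | cities.kind | cities.rank
40 | red | 7 | carol | blue | 7
8 | green | 30 | hank | green | 30
After WHERE (1 rows):
items.qty | items.kind | items.rank | items.name | cities.kind | cities.rank
40 | red | 7 | carol | blue | 7
After SELECT (1 rows):
items.name
carol
After ORDER BY (1 rows):
items.name
carol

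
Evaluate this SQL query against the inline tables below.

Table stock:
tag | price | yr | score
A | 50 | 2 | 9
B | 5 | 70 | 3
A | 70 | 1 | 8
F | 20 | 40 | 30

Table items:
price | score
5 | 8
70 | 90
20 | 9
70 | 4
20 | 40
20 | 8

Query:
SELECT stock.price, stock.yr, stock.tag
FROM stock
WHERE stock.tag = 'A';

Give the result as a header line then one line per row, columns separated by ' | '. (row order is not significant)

After WHERE (2 rows):
stock.tag | stock.price | stock.yr | stock.score
A | 50 | 2 | 9
A | 70 | 1 | 8
After SELECT (2 rows):
stock.price | stock.yr | stock.tag
50 | 2 | A
70 | 1 | A

== RESULT ==
stock.price | stock.yr | stock.tag
50 | 2 | A
70 | 1 | A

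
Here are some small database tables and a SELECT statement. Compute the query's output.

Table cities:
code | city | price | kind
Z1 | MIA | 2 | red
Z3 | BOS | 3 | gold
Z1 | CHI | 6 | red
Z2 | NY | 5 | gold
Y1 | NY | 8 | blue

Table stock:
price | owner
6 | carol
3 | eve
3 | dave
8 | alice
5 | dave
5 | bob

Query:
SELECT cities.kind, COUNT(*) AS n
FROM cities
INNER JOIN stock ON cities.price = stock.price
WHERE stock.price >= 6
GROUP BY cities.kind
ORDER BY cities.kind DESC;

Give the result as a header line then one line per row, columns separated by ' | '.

== RESULT ==
cities.kind | n
red | 1
blue | 1

Derivation:
After JOIN stock (6 rows):
cities.code | cities.city | cities.price | cities.kind | stock.price | stock.owner
Z3 | BOS | 3 | gold | 3 | eve
Z3 | BOS | 3 | gold | 3 | dave
Z1 | CHI | 6 | red | 6 | carol
Z2 | NY | 5 | gold | 5 | dave
Z2 | NY | 5 | gold | 5 | bob
Y1 | NY | 8 | blue | 8 | alice
After WHERE (2 rows):
cities.code | cities.city | cities.price | cities.kind | stock.price | stock.owner
Z1 | CHI | 6 | red | 6 | carol
Y1 | NY | 8 | blue | 8 | alice
After GROUP BY (2 rows):
cities.kind | n
red | 1
blue | 1
After ORDER BY (2 rows):
cities.kind | n
red | 1
blue | 1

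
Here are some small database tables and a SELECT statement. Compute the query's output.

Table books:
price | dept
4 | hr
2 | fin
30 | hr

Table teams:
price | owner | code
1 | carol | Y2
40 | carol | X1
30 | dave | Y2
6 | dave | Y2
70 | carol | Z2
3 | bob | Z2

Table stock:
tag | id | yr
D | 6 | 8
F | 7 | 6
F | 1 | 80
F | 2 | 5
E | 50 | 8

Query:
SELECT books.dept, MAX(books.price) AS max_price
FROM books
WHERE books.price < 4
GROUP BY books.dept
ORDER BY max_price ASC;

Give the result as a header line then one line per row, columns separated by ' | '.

== RESULT ==
books.dept | max_price
fin | 2

Derivation:
After WHERE (1 rows):
books.price | books.dept
2 | fin
After GROUP BY (1 rows):
books.dept | max_price
fin | 2
After ORDER BY (1 rows):
books.dept | max_price
fin | 2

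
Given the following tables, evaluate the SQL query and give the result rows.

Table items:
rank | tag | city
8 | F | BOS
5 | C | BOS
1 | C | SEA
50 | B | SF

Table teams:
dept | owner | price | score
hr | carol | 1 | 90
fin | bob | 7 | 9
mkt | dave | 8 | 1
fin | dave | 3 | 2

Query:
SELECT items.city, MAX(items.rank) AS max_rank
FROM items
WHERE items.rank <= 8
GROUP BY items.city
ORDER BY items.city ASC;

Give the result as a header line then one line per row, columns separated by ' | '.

== RESULT ==
items.city | max_rank
BOS | 8
SEA | 1

Derivation:
After WHERE (3 rows):
items.rank | items.tag | items.city
8 | F | BOS
5 | C | BOS
1 | C | SEA
After GROUP BY (2 rows):
items.city | max_rank
BOS | 8
SEA | 1
After ORDER BY (2 rows):
items.city | max_rank
BOS | 8
SEA | 1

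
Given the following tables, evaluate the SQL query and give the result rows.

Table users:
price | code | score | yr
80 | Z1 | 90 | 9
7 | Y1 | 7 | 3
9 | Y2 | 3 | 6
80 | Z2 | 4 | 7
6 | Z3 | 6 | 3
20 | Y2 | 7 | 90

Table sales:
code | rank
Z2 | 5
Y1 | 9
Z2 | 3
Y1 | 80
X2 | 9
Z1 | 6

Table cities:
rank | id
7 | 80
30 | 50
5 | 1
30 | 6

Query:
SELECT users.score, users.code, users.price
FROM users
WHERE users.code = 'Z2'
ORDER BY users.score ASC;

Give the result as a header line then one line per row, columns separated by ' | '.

== RESULT ==
users.score | users.code | users.price
4 | Z2 | 80

Derivation:
After WHERE (1 rows):
users.price | users.code | users.score | users.yr
80 | Z2 | 4 | 7
After SELECT (1 rows):
users.score | users.code | users.price
4 | Z2 | 80
After ORDER BY (1 rows):
users.score | users.code | users.price
4 | Z2 | 80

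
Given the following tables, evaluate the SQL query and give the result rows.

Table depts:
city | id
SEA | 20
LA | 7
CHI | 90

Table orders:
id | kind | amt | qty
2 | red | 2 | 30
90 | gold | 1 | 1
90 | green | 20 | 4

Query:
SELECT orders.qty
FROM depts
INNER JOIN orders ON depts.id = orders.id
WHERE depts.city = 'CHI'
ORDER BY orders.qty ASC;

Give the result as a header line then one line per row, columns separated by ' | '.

After JOIN orders (2 rows):
depts.city | depts.id | orders.id | orders.kind | orders.amt | orders.qty
CHI | 90 | 90 | gold | 1 | 1
CHI | 90 | 90 | green | 20 | 4
After WHERE (2 rows):
depts.city | depts.id | orders.id | orders.kind | orders.amt | orders.qty
CHI | 90 | 90 | gold | 1 | 1
CHI | 90 | 90 | green | 20 | 4
After SELECT (2 rows):
orders.qty
1
4
After ORDER BY (2 rows):
orders.qty
1
4

== RESULT ==
orders.qty
1
4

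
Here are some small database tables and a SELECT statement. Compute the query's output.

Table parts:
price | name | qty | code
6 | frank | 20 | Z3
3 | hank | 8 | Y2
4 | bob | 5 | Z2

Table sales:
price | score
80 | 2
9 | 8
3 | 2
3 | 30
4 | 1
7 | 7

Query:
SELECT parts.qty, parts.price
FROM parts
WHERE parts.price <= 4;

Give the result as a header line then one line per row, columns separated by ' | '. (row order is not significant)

== RESULT ==
parts.qty | parts.price
8 | 3
5 | 4

Derivation:
After WHERE (2 rows):
parts.price | parts.name | parts.qty | parts.code
3 | hank | 8 | Y2
4 | bob | 5 | Z2
After SELECT (2 rows):
parts.qty | parts.price
8 | 3
5 | 4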